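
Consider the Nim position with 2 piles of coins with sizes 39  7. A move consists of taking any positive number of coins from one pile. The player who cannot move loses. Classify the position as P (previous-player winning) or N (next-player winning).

N-position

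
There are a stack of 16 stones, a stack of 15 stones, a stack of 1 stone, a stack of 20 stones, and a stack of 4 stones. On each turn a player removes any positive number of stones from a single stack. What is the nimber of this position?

14

In binary:
  10000  (16)
  01111  (15)
  00001  (1)
  10100  (20)
  00100  (4)
  -----
  01110  (14)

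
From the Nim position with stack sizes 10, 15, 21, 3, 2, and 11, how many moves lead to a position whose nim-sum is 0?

Nim-sum: 10 ^ 15 ^ 21 ^ 3 ^ 2 ^ 11 = 26.
The overall nim-sum is X = 26. A stack of size p has a winning move iff p XOR X < p (reduce it to p XOR X).
  10: 10 XOR 26 = 16 ≥ 10 — no move.
  15: 15 XOR 26 = 21 ≥ 15 — no move.
  21: 21 XOR 26 = 15 < 21 — winning move (to 15).
  3: 3 XOR 26 = 25 ≥ 3 — no move.
  2: 2 XOR 26 = 24 ≥ 2 — no move.
  11: 11 XOR 26 = 17 ≥ 11 — no move.
That gives 1 winning move.

1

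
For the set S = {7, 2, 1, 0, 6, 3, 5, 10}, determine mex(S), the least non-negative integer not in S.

4

The values 0, 1, 2, 3 are all present; 4 is the first non-negative integer missing from the set.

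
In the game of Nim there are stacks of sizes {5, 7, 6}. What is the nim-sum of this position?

Compute the nim-sum pairwise:
5 ⊕ 7 = 2
2 ⊕ 6 = 4

4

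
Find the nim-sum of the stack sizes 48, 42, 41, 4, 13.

Compute the nim-sum pairwise:
48 XOR 42 = 26
26 XOR 41 = 51
51 XOR 4 = 55
55 XOR 13 = 58

58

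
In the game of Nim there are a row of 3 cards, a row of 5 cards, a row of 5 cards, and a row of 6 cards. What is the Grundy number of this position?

Bitwise XOR of the heap sizes:
  011  (3)
  101  (5)
  101  (5)
  110  (6)
  ---
  101  (5)

5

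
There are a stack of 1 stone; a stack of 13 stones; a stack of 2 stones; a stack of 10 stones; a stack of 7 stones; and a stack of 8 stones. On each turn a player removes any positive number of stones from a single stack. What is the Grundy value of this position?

Nim-sum: 1 ^ 13 ^ 2 ^ 10 ^ 7 ^ 8 = 11.

11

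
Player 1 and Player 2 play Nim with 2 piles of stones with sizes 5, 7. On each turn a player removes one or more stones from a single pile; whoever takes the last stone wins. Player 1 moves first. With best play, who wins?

Nim-sum: 5 ⊕ 7 = 2.
The nim-sum is 2 ≠ 0, so this is an N-position: the player to move can win; Player 1 has a winning move.

Player 1 wins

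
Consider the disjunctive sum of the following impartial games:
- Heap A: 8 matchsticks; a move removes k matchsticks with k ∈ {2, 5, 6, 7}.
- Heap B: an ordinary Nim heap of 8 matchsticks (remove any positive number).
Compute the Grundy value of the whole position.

Grundy values for heap A (subtraction set {2, 5, 6, 7}):
g(0) = mex{} = 0
g(1) = mex{} = 0
g(2) = mex{0} = 1
g(3) = mex{0} = 1
g(4) = mex{1} = 0
g(5) = mex{0,1} = 2
g(6) = mex{0} = 1
g(7) = mex{0,1,2} = 3
g(8) = mex{0,1} = 2
So g(8) = 2.
Heap B is a plain Nim heap of size 8, so its Grundy value is 8.
By the Sprague-Grundy theorem, the Grundy value of a sum of independent games is the XOR of the component values.
Combined value = 2 XOR 8 = 10.

10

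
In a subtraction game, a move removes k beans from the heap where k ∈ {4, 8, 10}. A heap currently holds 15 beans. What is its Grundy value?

Build the Grundy sequence with g(k) = mex{g(k−s) : s ∈ {4, 8, 10}, s ≤ k}:
k:     0  1  2  3  4  5  6  7  8  9 10 11 12 13 14 15
g(k):  0  0  0  0  1  1  1  1  2  2  2  2  3  3  0  0
So g(15) = 0.

0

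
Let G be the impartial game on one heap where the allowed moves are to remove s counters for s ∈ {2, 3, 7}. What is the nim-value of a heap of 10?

Build the Grundy sequence with g(k) = mex{g(k−s) : s ∈ {2, 3, 7}, s ≤ k}:
k:     0  1  2  3  4  5  6  7  8  9 10
g(k):  0  0  1  1  2  0  0  1  1  2  0
So g(10) = 0.

0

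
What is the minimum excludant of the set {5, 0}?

0 is in the set but 1 is not, so the mex is 1.

1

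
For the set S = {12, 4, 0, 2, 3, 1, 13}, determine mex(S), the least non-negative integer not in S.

5

The values 0, 1, 2, 3, 4 are all present; 5 is the first non-negative integer missing from the set.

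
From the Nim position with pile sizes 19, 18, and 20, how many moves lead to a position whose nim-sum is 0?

3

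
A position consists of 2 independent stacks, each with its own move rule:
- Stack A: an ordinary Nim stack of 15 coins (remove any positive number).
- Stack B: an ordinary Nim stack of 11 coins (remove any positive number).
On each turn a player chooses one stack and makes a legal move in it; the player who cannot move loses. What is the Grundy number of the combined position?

Stack A is a plain Nim stack of size 15, so its Grundy value is 15.
Stack B is a plain Nim stack of size 11, so its Grundy value is 11.
The value of a disjunctive sum is the nim-sum of the parts.
Combined value = 15 XOR 11 = 4.

4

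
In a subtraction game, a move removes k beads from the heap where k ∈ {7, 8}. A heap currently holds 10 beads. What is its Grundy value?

1

Compute g(0), g(1), … for moves {7, 8}:
g(0) = mex{} = 0
g(1) = mex{} = 0
g(2) = mex{} = 0
g(3) = mex{} = 0
g(4) = mex{} = 0
g(5) = mex{} = 0
g(6) = mex{} = 0
g(7) = mex{0} = 1
g(8) = mex{0} = 1
g(9) = mex{0} = 1
g(10) = mex{0} = 1
So g(10) = 1.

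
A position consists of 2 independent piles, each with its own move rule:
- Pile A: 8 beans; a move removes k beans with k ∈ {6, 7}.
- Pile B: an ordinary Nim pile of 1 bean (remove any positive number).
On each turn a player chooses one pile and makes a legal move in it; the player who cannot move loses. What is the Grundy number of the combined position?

0

For pile A, compute g(0), g(1), … with moves {6, 7}:
k:     0  1  2  3  4  5  6  7  8
g(k):  0  0  0  0  0  0  1  1  1
So g(8) = 1.
Pile B is a plain Nim pile of size 1, so its Grundy value is 1.
The value of a disjunctive sum is the nim-sum of the parts.
Combined value = 1 ⊕ 1 = 0.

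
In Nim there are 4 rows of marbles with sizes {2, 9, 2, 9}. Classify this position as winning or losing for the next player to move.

Losing position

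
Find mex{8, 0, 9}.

1

0 is in the set but 1 is not, so the mex is 1.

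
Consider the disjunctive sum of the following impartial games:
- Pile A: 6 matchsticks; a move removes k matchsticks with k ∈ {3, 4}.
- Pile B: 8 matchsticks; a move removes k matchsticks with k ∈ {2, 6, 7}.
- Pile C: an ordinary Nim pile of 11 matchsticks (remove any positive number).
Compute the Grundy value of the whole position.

Grundy values for pile A (subtraction set {3, 4}):
k:     0  1  2  3  4  5  6
g(k):  0  0  0  1  1  1  2
So g(6) = 2.
Build the Grundy sequence for pile B with g(k) = mex{g(k−s) : s ∈ {2, 6, 7}, s ≤ k}:
g(0) = mex{} = 0
g(1) = mex{} = 0
g(2) = mex{0} = 1
g(3) = mex{0} = 1
g(4) = mex{1} = 0
g(5) = mex{1} = 0
g(6) = mex{0} = 1
g(7) = mex{0} = 1
g(8) = mex{0,1} = 2
So g(8) = 2.
Pile C is a plain Nim pile of size 11, so its Grundy value is 11.
By the Sprague-Grundy theorem, the Grundy value of a sum of independent games is the XOR of the component values.
Combined value = 2 XOR 2 XOR 11 = 11.

11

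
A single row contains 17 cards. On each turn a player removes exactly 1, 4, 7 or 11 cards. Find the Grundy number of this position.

2

Grundy values for subtraction set {1, 4, 7, 11}:
k:     0  1  2  3  4  5  6  7  8  9 10 11 12 13 14 15 16 17
g(k):  0  1  0  1  2  0  1  2  0  1  0  1  2  3  4  3  4  2
So g(17) = 2.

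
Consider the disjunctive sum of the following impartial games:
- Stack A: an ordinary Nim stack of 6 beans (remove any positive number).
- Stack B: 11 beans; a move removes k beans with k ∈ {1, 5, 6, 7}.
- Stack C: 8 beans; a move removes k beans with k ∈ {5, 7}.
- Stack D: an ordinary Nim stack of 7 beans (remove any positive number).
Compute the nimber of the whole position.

3

Stack A is a plain Nim stack of size 6, so its Grundy value is 6.
Grundy values for stack B (subtraction set {1, 5, 6, 7}):
g(0) = mex{} = 0
g(1) = mex{0} = 1
g(2) = mex{1} = 0
g(3) = mex{0} = 1
g(4) = mex{1} = 0
g(5) = mex{0} = 1
g(6) = mex{0,1} = 2
g(7) = mex{0,1,2} = 3
g(8) = mex{0,1,3} = 2
g(9) = mex{0,1,2} = 3
g(10) = mex{0,1,3} = 2
g(11) = mex{0,1,2} = 3
So g(11) = 3.
Build the Grundy sequence for stack C with g(k) = mex{g(k−s) : s ∈ {5, 7}, s ≤ k}:
k:     0  1  2  3  4  5  6  7  8
g(k):  0  0  0  0  0  1  1  1  1
So g(8) = 1.
Stack D is a plain Nim stack of size 7, so its Grundy value is 7.
By the Sprague-Grundy theorem, the Grundy value of a sum of independent games is the XOR of the component values.
Combined value = 6 XOR 3 XOR 1 XOR 7 = 3.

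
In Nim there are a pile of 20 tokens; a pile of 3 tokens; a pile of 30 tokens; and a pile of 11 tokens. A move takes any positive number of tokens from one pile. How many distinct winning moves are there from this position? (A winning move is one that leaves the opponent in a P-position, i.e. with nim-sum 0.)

Bitwise XOR of the heap sizes:
  10100  (20)
  00011  (3)
  11110  (30)
  01011  (11)
  -----
  00010  (2)
The overall nim-sum is X = 2. A pile of size p has a winning move iff p XOR X < p (reduce it to p XOR X).
  20: 20 XOR 2 = 22 ≥ 20 — no move.
  3: 3 XOR 2 = 1 < 3 — winning move (to 1).
  30: 30 XOR 2 = 28 < 30 — winning move (to 28).
  11: 11 XOR 2 = 9 < 11 — winning move (to 9).
That gives 3 winning moves.

3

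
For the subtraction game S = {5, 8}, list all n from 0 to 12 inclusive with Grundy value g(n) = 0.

0, 1, 2, 3, 4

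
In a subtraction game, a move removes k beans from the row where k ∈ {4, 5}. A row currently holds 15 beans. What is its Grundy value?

1

Compute g(0), g(1), … for moves {4, 5}:
k:     0  1  2  3  4  5  6  7  8  9 10 11 12 13 14 15
g(k):  0  0  0  0  1  1  1  1  2  0  0  0  0  1  1  1
So g(15) = 1.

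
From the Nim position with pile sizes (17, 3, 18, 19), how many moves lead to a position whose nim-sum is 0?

3

Compute the nim-sum pairwise:
17 XOR 3 = 18
18 XOR 18 = 0
0 XOR 19 = 19
The overall nim-sum is X = 19. A pile of size p has a winning move iff p XOR X < p (reduce it to p XOR X).
  17: 17 XOR 19 = 2 < 17 — winning move (to 2).
  3: 3 XOR 19 = 16 ≥ 3 — no move.
  18: 18 XOR 19 = 1 < 18 — winning move (to 1).
  19: 19 XOR 19 = 0 < 19 — winning move (to 0).
That gives 3 winning moves.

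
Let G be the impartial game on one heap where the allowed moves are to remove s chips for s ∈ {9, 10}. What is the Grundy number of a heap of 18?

Compute g(0), g(1), … for moves {9, 10}:
k:     0  1  2  3  4  5  6  7  8  9 10 11 12 13 14 15 16 17 18
g(k):  0  0  0  0  0  0  0  0  0  1  1  1  1  1  1  1  1  1  2
So g(18) = 2.

2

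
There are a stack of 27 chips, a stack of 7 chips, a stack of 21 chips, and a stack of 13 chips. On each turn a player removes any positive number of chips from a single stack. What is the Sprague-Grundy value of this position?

4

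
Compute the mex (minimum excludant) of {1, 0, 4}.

2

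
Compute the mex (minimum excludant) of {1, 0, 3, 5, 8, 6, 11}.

2

The values 0, 1 are all present; 2 is the first non-negative integer missing from the set.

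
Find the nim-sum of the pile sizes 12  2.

Compute the nim-sum pairwise:
12 XOR 2 = 14

14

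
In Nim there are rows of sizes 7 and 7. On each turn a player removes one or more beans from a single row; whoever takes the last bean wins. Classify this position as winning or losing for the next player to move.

Losing position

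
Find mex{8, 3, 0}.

0 is in the set but 1 is not, so the mex is 1.

1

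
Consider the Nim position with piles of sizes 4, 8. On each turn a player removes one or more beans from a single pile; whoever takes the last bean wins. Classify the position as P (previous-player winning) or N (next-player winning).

Nim-sum: 4 XOR 8 = 12.
The nim-sum is 12 ≠ 0, so this is an N-position: the player to move can win.

N-position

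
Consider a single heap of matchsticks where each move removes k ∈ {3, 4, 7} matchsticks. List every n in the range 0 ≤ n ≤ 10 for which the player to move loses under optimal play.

Build the Grundy sequence with g(k) = mex{g(k−s) : s ∈ {3, 4, 7}, s ≤ k}:
g(0) = mex{} = 0
g(1) = mex{} = 0
g(2) = mex{} = 0
g(3) = mex{0} = 1
g(4) = mex{0} = 1
g(5) = mex{0} = 1
g(6) = mex{0,1} = 2
g(7) = mex{0,1} = 2
g(8) = mex{0,1} = 2
g(9) = mex{0,1,2} = 3
g(10) = mex{1,2} = 0
The P-positions (g = 0) in 0..10 are 0, 1, 2, 10.

0, 1, 2, 10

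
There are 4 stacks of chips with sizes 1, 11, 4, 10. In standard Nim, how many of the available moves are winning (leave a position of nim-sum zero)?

In binary:
  0001  (1)
  1011  (11)
  0100  (4)
  1010  (10)
  ----
  0100  (4)
The overall nim-sum is X = 4. A stack of size p has a winning move iff p XOR X < p (reduce it to p XOR X).
  1: 1 XOR 4 = 5 ≥ 1 — no move.
  11: 11 XOR 4 = 15 ≥ 11 — no move.
  4: 4 XOR 4 = 0 < 4 — winning move (to 0).
  10: 10 XOR 4 = 14 ≥ 10 — no move.
That gives 1 winning move.

1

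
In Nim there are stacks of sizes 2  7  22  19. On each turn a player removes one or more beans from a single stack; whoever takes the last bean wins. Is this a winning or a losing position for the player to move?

Losing position

Compute the nim-sum pairwise:
2 XOR 7 = 5
5 XOR 22 = 19
19 XOR 19 = 0
The nim-sum is 0, so this is a P-position: the player to move is in a losing position under optimal play.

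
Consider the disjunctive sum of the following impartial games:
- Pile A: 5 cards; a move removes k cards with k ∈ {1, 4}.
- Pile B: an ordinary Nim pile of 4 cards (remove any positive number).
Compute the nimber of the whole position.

4

For pile A, compute g(0), g(1), … with moves {1, 4}:
g(0) = mex{} = 0
g(1) = mex{0} = 1
g(2) = mex{1} = 0
g(3) = mex{0} = 1
g(4) = mex{0,1} = 2
g(5) = mex{1,2} = 0
So g(5) = 0.
Pile B is a plain Nim pile of size 4, so its Grundy value is 4.
The value of a disjunctive sum is the nim-sum of the parts.
Combined value = 0 XOR 4 = 4.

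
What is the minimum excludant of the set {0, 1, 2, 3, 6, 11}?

The values 0, 1, 2, 3 are all present; 4 is the first non-negative integer missing from the set.

4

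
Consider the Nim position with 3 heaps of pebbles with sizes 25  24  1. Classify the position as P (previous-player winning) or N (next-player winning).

Nim-sum: 25 XOR 24 XOR 1 = 0.
The nim-sum is 0, so this is a P-position: the player to move is in a losing position under optimal play.

P-position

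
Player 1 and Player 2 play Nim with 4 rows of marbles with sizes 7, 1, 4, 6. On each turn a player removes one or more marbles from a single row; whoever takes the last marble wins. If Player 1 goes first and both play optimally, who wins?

Player 1 wins

Nim-sum: 7 XOR 1 XOR 4 XOR 6 = 4.
The nim-sum is 4 ≠ 0, so this is an N-position: the player to move can win; Player 1 has a winning move.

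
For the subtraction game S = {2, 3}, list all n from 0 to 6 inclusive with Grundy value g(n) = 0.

0, 1, 5, 6

Grundy values for subtraction set {2, 3}:
g(0) = mex{} = 0
g(1) = mex{} = 0
g(2) = mex{0} = 1
g(3) = mex{0} = 1
g(4) = mex{0,1} = 2
g(5) = mex{1} = 0
g(6) = mex{1,2} = 0
The P-positions (g = 0) in 0..6 are 0, 1, 5, 6.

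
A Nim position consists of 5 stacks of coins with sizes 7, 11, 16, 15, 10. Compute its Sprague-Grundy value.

Nim-sum: 7 XOR 11 XOR 16 XOR 15 XOR 10 = 25.

25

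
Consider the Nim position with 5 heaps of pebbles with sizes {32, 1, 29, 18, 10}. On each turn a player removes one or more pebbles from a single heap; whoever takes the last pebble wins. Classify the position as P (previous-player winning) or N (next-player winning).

N-position

Bitwise XOR of the heap sizes:
  100000  (32)
  000001  (1)
  011101  (29)
  010010  (18)
  001010  (10)
  ------
  100100  (36)
The nim-sum is 36 ≠ 0, so this is an N-position: the player to move can win.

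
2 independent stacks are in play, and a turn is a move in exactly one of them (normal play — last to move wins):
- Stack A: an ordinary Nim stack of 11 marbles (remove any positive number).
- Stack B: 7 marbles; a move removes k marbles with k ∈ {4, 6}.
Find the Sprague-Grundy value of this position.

10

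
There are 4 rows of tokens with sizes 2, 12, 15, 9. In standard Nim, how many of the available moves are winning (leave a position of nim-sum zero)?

3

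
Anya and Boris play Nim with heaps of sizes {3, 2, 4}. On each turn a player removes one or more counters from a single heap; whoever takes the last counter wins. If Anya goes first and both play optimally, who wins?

Anya wins

Compute the nim-sum pairwise:
3 ^ 2 = 1
1 ^ 4 = 5
The nim-sum is 5 ≠ 0, so this is an N-position: the player to move can win; Anya has a winning move.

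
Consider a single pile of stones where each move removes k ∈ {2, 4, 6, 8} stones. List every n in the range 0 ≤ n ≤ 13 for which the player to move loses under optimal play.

0, 1, 10, 11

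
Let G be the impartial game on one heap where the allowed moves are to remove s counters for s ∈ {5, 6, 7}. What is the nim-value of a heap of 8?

Grundy values for subtraction set {5, 6, 7}:
k:     0  1  2  3  4  5  6  7  8
g(k):  0  0  0  0  0  1  1  1  1
So g(8) = 1.

1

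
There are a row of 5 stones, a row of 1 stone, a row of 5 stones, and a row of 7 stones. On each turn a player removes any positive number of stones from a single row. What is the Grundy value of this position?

6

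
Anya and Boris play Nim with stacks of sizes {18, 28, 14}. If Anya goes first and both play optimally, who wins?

Boris wins

Compute the nim-sum pairwise:
18 ^ 28 = 14
14 ^ 14 = 0
The nim-sum is 0, so this is a P-position: the player to move is in a losing position under optimal play; Anya is about to move from it and so loses — Boris wins.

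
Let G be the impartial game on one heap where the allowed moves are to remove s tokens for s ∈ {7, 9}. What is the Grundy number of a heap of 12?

1

Grundy values for subtraction set {7, 9}:
k:     0  1  2  3  4  5  6  7  8  9 10 11 12
g(k):  0  0  0  0  0  0  0  1  1  1  1  1  1
So g(12) = 1.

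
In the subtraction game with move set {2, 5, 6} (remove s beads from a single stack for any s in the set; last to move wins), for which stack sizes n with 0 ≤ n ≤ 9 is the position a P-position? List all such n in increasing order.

Build the Grundy sequence with g(k) = mex{g(k−s) : s ∈ {2, 5, 6}, s ≤ k}:
k:     0  1  2  3  4  5  6  7  8  9
g(k):  0  0  1  1  0  2  1  3  0  2
The P-positions (g = 0) in 0..9 are 0, 1, 4, 8.

0, 1, 4, 8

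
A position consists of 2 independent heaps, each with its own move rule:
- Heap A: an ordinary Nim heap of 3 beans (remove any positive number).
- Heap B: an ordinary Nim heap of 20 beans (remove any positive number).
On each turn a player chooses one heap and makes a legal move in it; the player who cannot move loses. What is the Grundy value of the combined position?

Heap A is a plain Nim heap of size 3, so its Grundy value is 3.
Heap B is a plain Nim heap of size 20, so its Grundy value is 20.
By the Sprague-Grundy theorem, the Grundy value of a sum of independent games is the XOR of the component values.
Combined value = 3 XOR 20 = 23.

23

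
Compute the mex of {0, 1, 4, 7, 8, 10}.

2

The values 0, 1 are all present; 2 is the first non-negative integer missing from the set.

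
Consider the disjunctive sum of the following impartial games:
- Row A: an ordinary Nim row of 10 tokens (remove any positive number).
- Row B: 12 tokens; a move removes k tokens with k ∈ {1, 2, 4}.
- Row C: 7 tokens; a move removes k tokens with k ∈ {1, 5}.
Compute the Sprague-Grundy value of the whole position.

11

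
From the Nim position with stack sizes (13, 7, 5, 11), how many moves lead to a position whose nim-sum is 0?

3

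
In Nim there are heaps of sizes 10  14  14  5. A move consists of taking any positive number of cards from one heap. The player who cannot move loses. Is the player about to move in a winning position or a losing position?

Nim-sum: 10 ^ 14 ^ 14 ^ 5 = 15.
The nim-sum is 15 ≠ 0, so this is an N-position: the player to move can win.

Winning position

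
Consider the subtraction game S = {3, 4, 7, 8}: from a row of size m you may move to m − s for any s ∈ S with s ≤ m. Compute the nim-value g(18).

Grundy values for subtraction set {3, 4, 7, 8}:
k:     0  1  2  3  4  5  6  7  8  9 10 11 12 13 14 15 16 17 18
g(k):  0  0  0  1  1  1  2  2  2  3  3  0  0  0  1  1  1  2  2
So g(18) = 2.

2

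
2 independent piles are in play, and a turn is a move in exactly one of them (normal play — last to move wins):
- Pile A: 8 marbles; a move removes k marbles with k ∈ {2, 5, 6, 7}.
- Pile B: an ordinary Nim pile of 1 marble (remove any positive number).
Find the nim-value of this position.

Build the Grundy sequence for pile A with g(k) = mex{g(k−s) : s ∈ {2, 5, 6, 7}, s ≤ k}:
g(0) = mex{} = 0
g(1) = mex{} = 0
g(2) = mex{0} = 1
g(3) = mex{0} = 1
g(4) = mex{1} = 0
g(5) = mex{0,1} = 2
g(6) = mex{0} = 1
g(7) = mex{0,1,2} = 3
g(8) = mex{0,1} = 2
So g(8) = 2.
Pile B is a plain Nim pile of size 1, so its Grundy value is 1.
By the Sprague-Grundy theorem, the Grundy value of a sum of independent games is the XOR of the component values.
Combined value = 2 ⊕ 1 = 3.

3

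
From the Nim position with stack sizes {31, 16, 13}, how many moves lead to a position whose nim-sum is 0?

Bitwise XOR of the heap sizes:
  11111  (31)
  10000  (16)
  01101  (13)
  -----
  00010  (2)
The overall nim-sum is X = 2. A stack of size p has a winning move iff p XOR X < p (reduce it to p XOR X).
  31: 31 XOR 2 = 29 < 31 — winning move (to 29).
  16: 16 XOR 2 = 18 ≥ 16 — no move.
  13: 13 XOR 2 = 15 ≥ 13 — no move.
That gives 1 winning move.

1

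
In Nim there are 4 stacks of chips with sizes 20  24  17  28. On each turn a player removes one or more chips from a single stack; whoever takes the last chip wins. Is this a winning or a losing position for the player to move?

Winning position

Bitwise XOR of the heap sizes:
  10100  (20)
  11000  (24)
  10001  (17)
  11100  (28)
  -----
  00001  (1)
The nim-sum is 1 ≠ 0, so this is an N-position: the player to move can win.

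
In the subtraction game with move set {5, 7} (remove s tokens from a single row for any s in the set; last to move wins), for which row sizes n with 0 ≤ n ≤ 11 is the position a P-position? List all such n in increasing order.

0, 1, 2, 3, 4

Build the Grundy sequence with g(k) = mex{g(k−s) : s ∈ {5, 7}, s ≤ k}:
g(0) = mex{} = 0
g(1) = mex{} = 0
g(2) = mex{} = 0
g(3) = mex{} = 0
g(4) = mex{} = 0
g(5) = mex{0} = 1
g(6) = mex{0} = 1
g(7) = mex{0} = 1
g(8) = mex{0} = 1
g(9) = mex{0} = 1
g(10) = mex{0,1} = 2
g(11) = mex{0,1} = 2
The P-positions (g = 0) in 0..11 are 0, 1, 2, 3, 4.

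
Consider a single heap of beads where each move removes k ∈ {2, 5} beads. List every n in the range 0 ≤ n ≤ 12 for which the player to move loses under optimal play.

0, 1, 4, 7, 8, 11

Grundy values for subtraction set {2, 5}:
g(0) = mex{} = 0
g(1) = mex{} = 0
g(2) = mex{0} = 1
g(3) = mex{0} = 1
g(4) = mex{1} = 0
g(5) = mex{0,1} = 2
g(6) = mex{0} = 1
g(7) = mex{1,2} = 0
g(8) = mex{1} = 0
g(9) = mex{0} = 1
g(10) = mex{0,2} = 1
g(11) = mex{1} = 0
g(12) = mex{0,1} = 2
The P-positions (g = 0) in 0..12 are 0, 1, 4, 7, 8, 11.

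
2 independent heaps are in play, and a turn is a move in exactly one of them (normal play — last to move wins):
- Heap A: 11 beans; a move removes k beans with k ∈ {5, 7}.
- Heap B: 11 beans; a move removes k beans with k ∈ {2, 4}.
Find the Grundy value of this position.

Build the Grundy sequence for heap A with g(k) = mex{g(k−s) : s ∈ {5, 7}, s ≤ k}:
g(0) = mex{} = 0
g(1) = mex{} = 0
g(2) = mex{} = 0
g(3) = mex{} = 0
g(4) = mex{} = 0
g(5) = mex{0} = 1
g(6) = mex{0} = 1
g(7) = mex{0} = 1
g(8) = mex{0} = 1
g(9) = mex{0} = 1
g(10) = mex{0,1} = 2
g(11) = mex{0,1} = 2
So g(11) = 2.
Grundy values for heap B (subtraction set {2, 4}):
g(0) = mex{} = 0
g(1) = mex{} = 0
g(2) = mex{0} = 1
g(3) = mex{0} = 1
g(4) = mex{0,1} = 2
g(5) = mex{0,1} = 2
g(6) = mex{1,2} = 0
g(7) = mex{1,2} = 0
g(8) = mex{0,2} = 1
g(9) = mex{0,2} = 1
g(10) = mex{0,1} = 2
g(11) = mex{0,1} = 2
So g(11) = 2.
By the Sprague-Grundy theorem, the Grundy value of a sum of independent games is the XOR of the component values.
Combined value = 2 ⊕ 2 = 0.

0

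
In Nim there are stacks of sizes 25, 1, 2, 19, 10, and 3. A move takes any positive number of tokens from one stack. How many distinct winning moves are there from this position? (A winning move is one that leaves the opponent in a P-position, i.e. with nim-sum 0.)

0

Write each in binary and XOR column by column:
  11001  (25)
  00001  (1)
  00010  (2)
  10011  (19)
  01010  (10)
  00011  (3)
  -----
  00000  (0)
The nim-sum is already 0, so every move leaves a nonzero nim-sum — there are no winning moves.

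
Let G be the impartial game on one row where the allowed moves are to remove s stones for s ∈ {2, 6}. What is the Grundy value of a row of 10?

Compute g(0), g(1), … for moves {2, 6}:
k:     0  1  2  3  4  5  6  7  8  9 10
g(k):  0  0  1  1  0  0  1  1  0  0  1
So g(10) = 1.

1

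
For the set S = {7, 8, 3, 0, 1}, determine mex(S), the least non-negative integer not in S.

The values 0, 1 are all present; 2 is the first non-negative integer missing from the set.

2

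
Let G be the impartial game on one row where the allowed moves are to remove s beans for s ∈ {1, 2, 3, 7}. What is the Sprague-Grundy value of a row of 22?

Compute g(0), g(1), … for moves {1, 2, 3, 7}:
k:     0  1  2  3  4  5  6  7  8  9 10 11 12 13 14 15 16 17 18 19 20 21 22
g(k):  0  1  2  3  0  1  2  3  0  1  2  3  0  1  2  3  0  1  2  3  0  1  2
So g(22) = 2.

2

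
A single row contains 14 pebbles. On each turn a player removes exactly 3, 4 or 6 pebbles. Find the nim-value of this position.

Build the Grundy sequence with g(k) = mex{g(k−s) : s ∈ {3, 4, 6}, s ≤ k}:
g(0) = mex{} = 0
g(1) = mex{} = 0
g(2) = mex{} = 0
g(3) = mex{0} = 1
g(4) = mex{0} = 1
g(5) = mex{0} = 1
g(6) = mex{0,1} = 2
g(7) = mex{0,1} = 2
g(8) = mex{0,1} = 2
g(9) = mex{1,2} = 0
g(10) = mex{1,2} = 0
g(11) = mex{1,2} = 0
g(12) = mex{0,2} = 1
g(13) = mex{0,2} = 1
g(14) = mex{0,2} = 1
So g(14) = 1.

1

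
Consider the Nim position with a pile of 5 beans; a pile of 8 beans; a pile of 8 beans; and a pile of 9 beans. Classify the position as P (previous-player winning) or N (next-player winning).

Write each in binary and XOR column by column:
  0101  (5)
  1000  (8)
  1000  (8)
  1001  (9)
  ----
  1100  (12)
The nim-sum is 12 ≠ 0, so this is an N-position: the player to move can win.

N-position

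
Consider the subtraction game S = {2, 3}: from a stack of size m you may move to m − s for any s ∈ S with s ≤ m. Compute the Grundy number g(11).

Compute g(0), g(1), … for moves {2, 3}:
k:     0  1  2  3  4  5  6  7  8  9 10 11
g(k):  0  0  1  1  2  0  0  1  1  2  0  0
So g(11) = 0.

0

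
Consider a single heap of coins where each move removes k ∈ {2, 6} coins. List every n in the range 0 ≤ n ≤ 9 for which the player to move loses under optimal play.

0, 1, 4, 5, 8, 9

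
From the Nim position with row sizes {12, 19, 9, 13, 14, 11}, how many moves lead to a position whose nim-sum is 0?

1

Nim-sum: 12 ^ 19 ^ 9 ^ 13 ^ 14 ^ 11 = 30.
The overall nim-sum is X = 30. A row of size p has a winning move iff p XOR X < p (reduce it to p XOR X).
  12: 12 XOR 30 = 18 ≥ 12 — no move.
  19: 19 XOR 30 = 13 < 19 — winning move (to 13).
  9: 9 XOR 30 = 23 ≥ 9 — no move.
  13: 13 XOR 30 = 19 ≥ 13 — no move.
  14: 14 XOR 30 = 16 ≥ 14 — no move.
  11: 11 XOR 30 = 21 ≥ 11 — no move.
That gives 1 winning move.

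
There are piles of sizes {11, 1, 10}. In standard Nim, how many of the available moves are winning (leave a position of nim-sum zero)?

0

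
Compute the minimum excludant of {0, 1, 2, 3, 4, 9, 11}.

The values 0, 1, 2, 3, 4 are all present; 5 is the first non-negative integer missing from the set.

5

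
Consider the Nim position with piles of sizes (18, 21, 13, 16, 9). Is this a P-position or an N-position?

N-position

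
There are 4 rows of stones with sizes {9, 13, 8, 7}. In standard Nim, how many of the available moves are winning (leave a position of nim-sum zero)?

3

In binary:
  1001  (9)
  1101  (13)
  1000  (8)
  0111  (7)
  ----
  1011  (11)
The overall nim-sum is X = 11. A row of size p has a winning move iff p XOR X < p (reduce it to p XOR X).
  9: 9 XOR 11 = 2 < 9 — winning move (to 2).
  13: 13 XOR 11 = 6 < 13 — winning move (to 6).
  8: 8 XOR 11 = 3 < 8 — winning move (to 3).
  7: 7 XOR 11 = 12 ≥ 7 — no move.
That gives 3 winning moves.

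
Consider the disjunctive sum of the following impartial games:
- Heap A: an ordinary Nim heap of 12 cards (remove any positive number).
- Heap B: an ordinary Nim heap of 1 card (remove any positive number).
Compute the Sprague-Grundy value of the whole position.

Heap A is a plain Nim heap of size 12, so its Grundy value is 12.
Heap B is a plain Nim heap of size 1, so its Grundy value is 1.
By the Sprague-Grundy theorem, the Grundy value of a sum of independent games is the XOR of the component values.
Combined value = 12 XOR 1 = 13.

13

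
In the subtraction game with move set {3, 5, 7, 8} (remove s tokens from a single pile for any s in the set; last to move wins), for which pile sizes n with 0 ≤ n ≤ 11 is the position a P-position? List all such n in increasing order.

0, 1, 2, 11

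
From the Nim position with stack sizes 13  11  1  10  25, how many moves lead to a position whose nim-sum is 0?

1

Nim-sum: 13 XOR 11 XOR 1 XOR 10 XOR 25 = 20.
The overall nim-sum is X = 20. A stack of size p has a winning move iff p XOR X < p (reduce it to p XOR X).
  13: 13 XOR 20 = 25 ≥ 13 — no move.
  11: 11 XOR 20 = 31 ≥ 11 — no move.
  1: 1 XOR 20 = 21 ≥ 1 — no move.
  10: 10 XOR 20 = 30 ≥ 10 — no move.
  25: 25 XOR 20 = 13 < 25 — winning move (to 13).
That gives 1 winning move.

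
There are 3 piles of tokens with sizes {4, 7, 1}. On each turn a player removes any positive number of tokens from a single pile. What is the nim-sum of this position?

2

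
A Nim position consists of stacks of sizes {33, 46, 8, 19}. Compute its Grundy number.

20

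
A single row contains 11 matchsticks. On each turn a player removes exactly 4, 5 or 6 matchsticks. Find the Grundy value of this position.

Compute g(0), g(1), … for moves {4, 5, 6}:
k:     0  1  2  3  4  5  6  7  8  9 10 11
g(k):  0  0  0  0  1  1  1  1  2  2  0  0
So g(11) = 0.

0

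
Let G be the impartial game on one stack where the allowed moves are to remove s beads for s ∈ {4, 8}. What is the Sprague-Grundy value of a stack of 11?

2

Compute g(0), g(1), … for moves {4, 8}:
k:     0  1  2  3  4  5  6  7  8  9 10 11
g(k):  0  0  0  0  1  1  1  1  2  2  2  2
So g(11) = 2.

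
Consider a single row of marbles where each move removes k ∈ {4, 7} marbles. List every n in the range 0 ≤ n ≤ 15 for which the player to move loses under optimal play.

0, 1, 2, 3, 11, 12, 13, 14

Build the Grundy sequence with g(k) = mex{g(k−s) : s ∈ {4, 7}, s ≤ k}:
k:     0  1  2  3  4  5  6  7  8  9 10 11 12 13 14 15
g(k):  0  0  0  0  1  1  1  1  2  2  2  0  0  0  0  1
The P-positions (g = 0) in 0..15 are 0, 1, 2, 3, 11, 12, 13, 14.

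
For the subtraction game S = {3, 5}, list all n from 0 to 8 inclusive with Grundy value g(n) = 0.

Grundy values for subtraction set {3, 5}:
g(0) = mex{} = 0
g(1) = mex{} = 0
g(2) = mex{} = 0
g(3) = mex{0} = 1
g(4) = mex{0} = 1
g(5) = mex{0} = 1
g(6) = mex{0,1} = 2
g(7) = mex{0,1} = 2
g(8) = mex{1} = 0
The P-positions (g = 0) in 0..8 are 0, 1, 2, 8.

0, 1, 2, 8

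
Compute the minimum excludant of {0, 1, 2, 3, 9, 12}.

The values 0, 1, 2, 3 are all present; 4 is the first non-negative integer missing from the set.

4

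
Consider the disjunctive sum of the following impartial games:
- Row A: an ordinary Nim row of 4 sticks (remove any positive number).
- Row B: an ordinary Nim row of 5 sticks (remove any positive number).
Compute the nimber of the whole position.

1

Row A is a plain Nim row of size 4, so its Grundy value is 4.
Row B is a plain Nim row of size 5, so its Grundy value is 5.
By the Sprague-Grundy theorem, the Grundy value of a sum of independent games is the XOR of the component values.
Combined value = 4 XOR 5 = 1.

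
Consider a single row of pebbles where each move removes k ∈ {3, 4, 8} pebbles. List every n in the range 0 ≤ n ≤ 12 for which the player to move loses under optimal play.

Compute g(0), g(1), … for moves {3, 4, 8}:
k:     0  1  2  3  4  5  6  7  8  9 10 11 12
g(k):  0  0  0  1  1  1  2  0  2  3  1  3  0
The P-positions (g = 0) in 0..12 are 0, 1, 2, 7, 12.

0, 1, 2, 7, 12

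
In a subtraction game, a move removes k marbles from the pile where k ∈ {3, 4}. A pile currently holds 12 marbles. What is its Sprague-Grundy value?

Grundy values for subtraction set {3, 4}:
k:     0  1  2  3  4  5  6  7  8  9 10 11 12
g(k):  0  0  0  1  1  1  2  0  0  0  1  1  1
So g(12) = 1.

1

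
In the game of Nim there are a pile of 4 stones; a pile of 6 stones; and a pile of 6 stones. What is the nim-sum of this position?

Write each in binary and XOR column by column:
  100  (4)
  110  (6)
  110  (6)
  ---
  100  (4)

4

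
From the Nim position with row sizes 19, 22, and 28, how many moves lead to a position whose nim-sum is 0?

Bitwise XOR of the heap sizes:
  10011  (19)
  10110  (22)
  11100  (28)
  -----
  11001  (25)
The overall nim-sum is X = 25. A row of size p has a winning move iff p XOR X < p (reduce it to p XOR X).
  19: 19 XOR 25 = 10 < 19 — winning move (to 10).
  22: 22 XOR 25 = 15 < 22 — winning move (to 15).
  28: 28 XOR 25 = 5 < 28 — winning move (to 5).
That gives 3 winning moves.

3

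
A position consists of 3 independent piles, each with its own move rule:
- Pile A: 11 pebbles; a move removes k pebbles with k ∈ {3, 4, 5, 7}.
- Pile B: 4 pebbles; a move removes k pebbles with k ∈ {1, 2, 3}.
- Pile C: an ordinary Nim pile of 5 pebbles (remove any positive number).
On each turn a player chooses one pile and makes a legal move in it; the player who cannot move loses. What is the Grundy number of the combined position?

Grundy values for pile A (subtraction set {3, 4, 5, 7}):
k:     0  1  2  3  4  5  6  7  8  9 10 11
g(k):  0  0  0  1  1  1  2  2  2  3  0  0
So g(11) = 0.
For pile B, compute g(0), g(1), … with moves {1, 2, 3}:
g(0) = mex{} = 0
g(1) = mex{0} = 1
g(2) = mex{0,1} = 2
g(3) = mex{0,1,2} = 3
g(4) = mex{1,2,3} = 0
So g(4) = 0.
Pile C is a plain Nim pile of size 5, so its Grundy value is 5.
By the Sprague-Grundy theorem, the Grundy value of a sum of independent games is the XOR of the component values.
Combined value = 0 XOR 0 XOR 5 = 5.

5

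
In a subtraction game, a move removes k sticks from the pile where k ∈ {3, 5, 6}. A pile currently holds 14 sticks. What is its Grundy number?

1

Compute g(0), g(1), … for moves {3, 5, 6}:
g(0) = mex{} = 0
g(1) = mex{} = 0
g(2) = mex{} = 0
g(3) = mex{0} = 1
g(4) = mex{0} = 1
g(5) = mex{0} = 1
g(6) = mex{0,1} = 2
g(7) = mex{0,1} = 2
g(8) = mex{0,1} = 2
g(9) = mex{1,2} = 0
g(10) = mex{1,2} = 0
g(11) = mex{1,2} = 0
g(12) = mex{0,2} = 1
g(13) = mex{0,2} = 1
g(14) = mex{0,2} = 1
So g(14) = 1.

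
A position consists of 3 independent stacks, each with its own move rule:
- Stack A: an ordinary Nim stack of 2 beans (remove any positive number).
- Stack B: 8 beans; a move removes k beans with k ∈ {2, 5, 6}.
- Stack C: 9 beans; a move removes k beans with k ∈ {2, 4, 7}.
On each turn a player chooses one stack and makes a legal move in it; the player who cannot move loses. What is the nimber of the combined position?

2

Stack A is a plain Nim stack of size 2, so its Grundy value is 2.
For stack B, compute g(0), g(1), … with moves {2, 5, 6}:
g(0) = mex{} = 0
g(1) = mex{} = 0
g(2) = mex{0} = 1
g(3) = mex{0} = 1
g(4) = mex{1} = 0
g(5) = mex{0,1} = 2
g(6) = mex{0} = 1
g(7) = mex{0,1,2} = 3
g(8) = mex{1} = 0
So g(8) = 0.
Build the Grundy sequence for stack C with g(k) = mex{g(k−s) : s ∈ {2, 4, 7}, s ≤ k}:
k:     0  1  2  3  4  5  6  7  8  9
g(k):  0  0  1  1  2  2  0  3  1  0
So g(9) = 0.
By the Sprague-Grundy theorem, the Grundy value of a sum of independent games is the XOR of the component values.
Combined value = 2 XOR 0 XOR 0 = 2.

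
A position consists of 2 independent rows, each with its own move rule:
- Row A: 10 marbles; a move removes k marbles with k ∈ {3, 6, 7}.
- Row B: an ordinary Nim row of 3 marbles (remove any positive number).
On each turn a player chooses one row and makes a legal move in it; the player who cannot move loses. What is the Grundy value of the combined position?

Build the Grundy sequence for row A with g(k) = mex{g(k−s) : s ∈ {3, 6, 7}, s ≤ k}:
k:     0  1  2  3  4  5  6  7  8  9 10
g(k):  0  0  0  1  1  1  2  2  2  3  0
So g(10) = 0.
Row B is a plain Nim row of size 3, so its Grundy value is 3.
By the Sprague-Grundy theorem, the Grundy value of a sum of independent games is the XOR of the component values.
Combined value = 0 XOR 3 = 3.

3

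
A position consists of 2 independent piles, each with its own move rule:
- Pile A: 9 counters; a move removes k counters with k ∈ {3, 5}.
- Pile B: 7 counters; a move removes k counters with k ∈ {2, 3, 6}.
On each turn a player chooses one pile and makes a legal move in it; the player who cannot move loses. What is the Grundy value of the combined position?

1

For pile A, compute g(0), g(1), … with moves {3, 5}:
g(0) = mex{} = 0
g(1) = mex{} = 0
g(2) = mex{} = 0
g(3) = mex{0} = 1
g(4) = mex{0} = 1
g(5) = mex{0} = 1
g(6) = mex{0,1} = 2
g(7) = mex{0,1} = 2
g(8) = mex{1} = 0
g(9) = mex{1,2} = 0
So g(9) = 0.
Grundy values for pile B (subtraction set {2, 3, 6}):
k:     0  1  2  3  4  5  6  7
g(k):  0  0  1  1  2  0  3  1
So g(7) = 1.
By the Sprague-Grundy theorem, the Grundy value of a sum of independent games is the XOR of the component values.
Combined value = 0 XOR 1 = 1.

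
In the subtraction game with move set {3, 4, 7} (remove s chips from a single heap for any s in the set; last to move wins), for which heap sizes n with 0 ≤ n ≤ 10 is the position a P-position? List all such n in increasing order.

0, 1, 2, 10

Build the Grundy sequence with g(k) = mex{g(k−s) : s ∈ {3, 4, 7}, s ≤ k}:
g(0) = mex{} = 0
g(1) = mex{} = 0
g(2) = mex{} = 0
g(3) = mex{0} = 1
g(4) = mex{0} = 1
g(5) = mex{0} = 1
g(6) = mex{0,1} = 2
g(7) = mex{0,1} = 2
g(8) = mex{0,1} = 2
g(9) = mex{0,1,2} = 3
g(10) = mex{1,2} = 0
The P-positions (g = 0) in 0..10 are 0, 1, 2, 10.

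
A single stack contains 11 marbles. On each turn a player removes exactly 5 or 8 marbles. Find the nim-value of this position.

Build the Grundy sequence with g(k) = mex{g(k−s) : s ∈ {5, 8}, s ≤ k}:
g(0) = mex{} = 0
g(1) = mex{} = 0
g(2) = mex{} = 0
g(3) = mex{} = 0
g(4) = mex{} = 0
g(5) = mex{0} = 1
g(6) = mex{0} = 1
g(7) = mex{0} = 1
g(8) = mex{0} = 1
g(9) = mex{0} = 1
g(10) = mex{0,1} = 2
g(11) = mex{0,1} = 2
So g(11) = 2.

2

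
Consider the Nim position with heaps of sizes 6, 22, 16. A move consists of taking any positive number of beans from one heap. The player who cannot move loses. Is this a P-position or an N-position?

P-position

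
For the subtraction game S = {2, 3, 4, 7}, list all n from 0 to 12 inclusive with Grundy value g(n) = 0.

0, 1, 6, 11, 12

Compute g(0), g(1), … for moves {2, 3, 4, 7}:
k:     0  1  2  3  4  5  6  7  8  9 10 11 12
g(k):  0  0  1  1  2  2  0  3  1  4  2  0  0
The P-positions (g = 0) in 0..12 are 0, 1, 6, 11, 12.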